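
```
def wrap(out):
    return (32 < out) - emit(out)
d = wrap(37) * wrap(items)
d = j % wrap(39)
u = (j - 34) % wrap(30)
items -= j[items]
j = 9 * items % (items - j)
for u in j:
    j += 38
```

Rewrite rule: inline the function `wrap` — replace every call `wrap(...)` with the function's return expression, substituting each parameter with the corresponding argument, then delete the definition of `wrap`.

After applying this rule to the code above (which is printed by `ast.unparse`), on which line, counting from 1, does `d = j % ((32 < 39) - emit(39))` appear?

Transformed code:
d = ((32 < 37) - emit(37)) * ((32 < items) - emit(items))
d = j % ((32 < 39) - emit(39))
u = (j - 34) % ((32 < 30) - emit(30))
items -= j[items]
j = 9 * items % (items - j)
for u in j:
    j += 38

2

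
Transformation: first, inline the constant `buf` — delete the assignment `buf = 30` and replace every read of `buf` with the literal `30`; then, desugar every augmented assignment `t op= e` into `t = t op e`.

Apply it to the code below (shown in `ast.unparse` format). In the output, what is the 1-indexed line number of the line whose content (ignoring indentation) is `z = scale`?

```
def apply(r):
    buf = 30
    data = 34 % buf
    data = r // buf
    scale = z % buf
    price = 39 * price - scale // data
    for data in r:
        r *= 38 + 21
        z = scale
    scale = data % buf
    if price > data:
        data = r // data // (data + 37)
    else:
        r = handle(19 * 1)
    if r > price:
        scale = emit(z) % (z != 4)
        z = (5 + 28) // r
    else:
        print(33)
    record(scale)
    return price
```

8

Transformed code:
def apply(r):
    data = 34 % 30
    data = r // 30
    scale = z % 30
    price = 39 * price - scale // data
    for data in r:
        r = r * (38 + 21)
        z = scale
    scale = data % 30
    if price > data:
        data = r // data // (data + 37)
    else:
        r = handle(19 * 1)
    if r > price:
        scale = emit(z) % (z != 4)
        z = (5 + 28) // r
    else:
        print(33)
    record(scale)
    return price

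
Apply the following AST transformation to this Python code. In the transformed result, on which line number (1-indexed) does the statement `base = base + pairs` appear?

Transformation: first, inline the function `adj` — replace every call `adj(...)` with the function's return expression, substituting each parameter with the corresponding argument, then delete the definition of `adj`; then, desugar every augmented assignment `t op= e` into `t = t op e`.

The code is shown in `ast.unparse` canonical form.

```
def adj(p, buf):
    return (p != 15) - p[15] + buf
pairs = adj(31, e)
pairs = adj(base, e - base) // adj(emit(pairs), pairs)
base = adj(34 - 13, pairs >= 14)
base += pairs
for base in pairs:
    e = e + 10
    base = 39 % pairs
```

Transformed code:
pairs = (31 != 15) - 31[15] + e
pairs = ((base != 15) - base[15] + (e - base)) // ((emit(pairs) != 15) - emit(pairs)[15] + pairs)
base = (34 - 13 != 15) - (34 - 13)[15] + (pairs >= 14)
base = base + pairs
for base in pairs:
    e = e + 10
    base = 39 % pairs

4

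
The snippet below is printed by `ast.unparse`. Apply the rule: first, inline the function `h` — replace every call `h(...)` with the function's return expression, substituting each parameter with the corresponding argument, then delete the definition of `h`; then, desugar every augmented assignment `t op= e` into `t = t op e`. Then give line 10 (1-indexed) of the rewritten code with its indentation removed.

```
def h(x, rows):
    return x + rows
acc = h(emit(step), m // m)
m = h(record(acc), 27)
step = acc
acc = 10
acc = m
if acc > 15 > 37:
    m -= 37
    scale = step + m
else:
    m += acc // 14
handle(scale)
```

Transformed code:
acc = emit(step) + m // m
m = record(acc) + 27
step = acc
acc = 10
acc = m
if acc > 15 > 37:
    m = m - 37
    scale = step + m
else:
    m = m + acc // 14
handle(scale)

m = m + acc // 14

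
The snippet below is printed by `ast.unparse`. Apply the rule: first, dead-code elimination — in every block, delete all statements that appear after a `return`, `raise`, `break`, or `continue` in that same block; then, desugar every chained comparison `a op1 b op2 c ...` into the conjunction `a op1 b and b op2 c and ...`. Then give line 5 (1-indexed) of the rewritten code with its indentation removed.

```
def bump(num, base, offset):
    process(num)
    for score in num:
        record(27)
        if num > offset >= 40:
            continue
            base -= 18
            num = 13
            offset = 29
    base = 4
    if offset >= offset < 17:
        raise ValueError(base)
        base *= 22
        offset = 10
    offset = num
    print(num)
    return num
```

if num > offset and offset >= 40:

Transformed code:
def bump(num, base, offset):
    process(num)
    for score in num:
        record(27)
        if num > offset and offset >= 40:
            continue
    base = 4
    if offset >= offset and offset < 17:
        raise ValueError(base)
    offset = num
    print(num)
    return num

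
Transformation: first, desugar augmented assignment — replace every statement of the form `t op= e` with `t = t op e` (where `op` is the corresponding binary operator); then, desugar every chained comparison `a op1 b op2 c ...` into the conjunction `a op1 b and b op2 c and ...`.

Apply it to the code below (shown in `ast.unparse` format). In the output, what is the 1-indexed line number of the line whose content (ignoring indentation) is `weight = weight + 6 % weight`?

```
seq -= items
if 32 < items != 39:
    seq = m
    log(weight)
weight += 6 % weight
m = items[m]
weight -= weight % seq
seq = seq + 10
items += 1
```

5

Transformed code:
seq = seq - items
if 32 < items and items != 39:
    seq = m
    log(weight)
weight = weight + 6 % weight
m = items[m]
weight = weight - weight % seq
seq = seq + 10
items = items + 1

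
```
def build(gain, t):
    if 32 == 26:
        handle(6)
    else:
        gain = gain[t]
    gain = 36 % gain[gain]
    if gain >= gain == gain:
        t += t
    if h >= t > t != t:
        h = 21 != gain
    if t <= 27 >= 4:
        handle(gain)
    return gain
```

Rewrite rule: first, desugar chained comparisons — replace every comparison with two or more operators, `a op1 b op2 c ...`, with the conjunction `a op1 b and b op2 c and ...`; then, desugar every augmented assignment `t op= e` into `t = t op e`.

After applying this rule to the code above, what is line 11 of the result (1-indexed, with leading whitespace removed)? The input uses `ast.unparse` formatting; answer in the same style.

Transformed code:
def build(gain, t):
    if 32 == 26:
        handle(6)
    else:
        gain = gain[t]
    gain = 36 % gain[gain]
    if gain >= gain and gain == gain:
        t = t + t
    if h >= t and t > t and (t != t):
        h = 21 != gain
    if t <= 27 and 27 >= 4:
        handle(gain)
    return gain

if t <= 27 and 27 >= 4:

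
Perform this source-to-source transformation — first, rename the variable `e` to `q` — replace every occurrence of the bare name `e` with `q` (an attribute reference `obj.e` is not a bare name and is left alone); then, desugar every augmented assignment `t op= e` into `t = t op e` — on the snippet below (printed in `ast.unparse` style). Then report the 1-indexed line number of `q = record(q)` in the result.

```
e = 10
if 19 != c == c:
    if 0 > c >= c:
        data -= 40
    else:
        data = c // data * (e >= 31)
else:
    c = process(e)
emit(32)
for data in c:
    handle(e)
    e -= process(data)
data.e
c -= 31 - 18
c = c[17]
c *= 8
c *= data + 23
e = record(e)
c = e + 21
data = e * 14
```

Transformed code:
q = 10
if 19 != c == c:
    if 0 > c >= c:
        data = data - 40
    else:
        data = c // data * (q >= 31)
else:
    c = process(q)
emit(32)
for data in c:
    handle(q)
    q = q - process(data)
data.e
c = c - (31 - 18)
c = c[17]
c = c * 8
c = c * (data + 23)
q = record(q)
c = q + 21
data = q * 14

18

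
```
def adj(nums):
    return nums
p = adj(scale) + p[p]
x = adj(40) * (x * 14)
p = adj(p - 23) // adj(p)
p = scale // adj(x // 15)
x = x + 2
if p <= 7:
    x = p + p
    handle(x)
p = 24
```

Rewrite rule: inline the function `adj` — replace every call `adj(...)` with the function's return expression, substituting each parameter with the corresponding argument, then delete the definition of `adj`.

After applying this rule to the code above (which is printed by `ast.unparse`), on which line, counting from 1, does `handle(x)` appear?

Transformed code:
p = scale + p[p]
x = 40 * (x * 14)
p = (p - 23) // p
p = scale // (x // 15)
x = x + 2
if p <= 7:
    x = p + p
    handle(x)
p = 24

8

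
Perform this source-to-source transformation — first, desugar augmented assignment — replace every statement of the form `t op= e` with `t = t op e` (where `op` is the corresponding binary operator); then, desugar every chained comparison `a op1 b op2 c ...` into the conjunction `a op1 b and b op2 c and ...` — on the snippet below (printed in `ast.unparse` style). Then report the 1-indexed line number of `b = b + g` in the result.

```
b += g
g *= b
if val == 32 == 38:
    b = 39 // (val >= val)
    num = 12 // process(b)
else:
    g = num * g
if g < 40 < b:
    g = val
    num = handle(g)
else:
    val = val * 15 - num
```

Transformed code:
b = b + g
g = g * b
if val == 32 and 32 == 38:
    b = 39 // (val >= val)
    num = 12 // process(b)
else:
    g = num * g
if g < 40 and 40 < b:
    g = val
    num = handle(g)
else:
    val = val * 15 - num

1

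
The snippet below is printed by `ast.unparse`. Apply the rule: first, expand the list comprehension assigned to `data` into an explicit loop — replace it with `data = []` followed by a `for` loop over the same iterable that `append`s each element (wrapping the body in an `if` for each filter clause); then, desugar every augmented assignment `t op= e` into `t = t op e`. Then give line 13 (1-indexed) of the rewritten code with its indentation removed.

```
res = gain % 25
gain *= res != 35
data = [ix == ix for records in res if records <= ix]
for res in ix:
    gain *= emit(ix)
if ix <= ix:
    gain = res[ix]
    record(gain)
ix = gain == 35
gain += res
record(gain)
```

Transformed code:
res = gain % 25
gain = gain * (res != 35)
data = []
for records in res:
    if records <= ix:
        data.append(ix == ix)
for res in ix:
    gain = gain * emit(ix)
if ix <= ix:
    gain = res[ix]
    record(gain)
ix = gain == 35
gain = gain + res
record(gain)

gain = gain + res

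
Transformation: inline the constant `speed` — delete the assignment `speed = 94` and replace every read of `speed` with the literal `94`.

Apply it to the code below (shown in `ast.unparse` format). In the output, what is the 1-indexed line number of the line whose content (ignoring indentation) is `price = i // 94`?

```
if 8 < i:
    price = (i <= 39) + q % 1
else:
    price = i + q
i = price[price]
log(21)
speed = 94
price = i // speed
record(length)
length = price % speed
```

7

Transformed code:
if 8 < i:
    price = (i <= 39) + q % 1
else:
    price = i + q
i = price[price]
log(21)
price = i // 94
record(length)
length = price % 94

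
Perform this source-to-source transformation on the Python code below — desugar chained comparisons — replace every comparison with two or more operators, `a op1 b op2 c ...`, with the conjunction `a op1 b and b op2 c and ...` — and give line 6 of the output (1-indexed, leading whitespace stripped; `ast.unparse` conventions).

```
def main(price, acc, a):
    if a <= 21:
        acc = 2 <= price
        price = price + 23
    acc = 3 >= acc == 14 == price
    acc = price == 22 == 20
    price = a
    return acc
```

acc = price == 22 and 22 == 20

Transformed code:
def main(price, acc, a):
    if a <= 21:
        acc = 2 <= price
        price = price + 23
    acc = 3 >= acc and acc == 14 and (14 == price)
    acc = price == 22 and 22 == 20
    price = a
    return acc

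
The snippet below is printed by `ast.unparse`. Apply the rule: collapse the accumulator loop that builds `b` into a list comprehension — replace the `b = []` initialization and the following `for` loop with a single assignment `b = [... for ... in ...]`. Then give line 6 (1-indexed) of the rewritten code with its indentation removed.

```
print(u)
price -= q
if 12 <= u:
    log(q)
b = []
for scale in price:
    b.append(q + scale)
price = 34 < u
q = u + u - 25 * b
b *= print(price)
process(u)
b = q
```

Transformed code:
print(u)
price -= q
if 12 <= u:
    log(q)
b = [q + scale for scale in price]
price = 34 < u
q = u + u - 25 * b
b *= print(price)
process(u)
b = q

price = 34 < u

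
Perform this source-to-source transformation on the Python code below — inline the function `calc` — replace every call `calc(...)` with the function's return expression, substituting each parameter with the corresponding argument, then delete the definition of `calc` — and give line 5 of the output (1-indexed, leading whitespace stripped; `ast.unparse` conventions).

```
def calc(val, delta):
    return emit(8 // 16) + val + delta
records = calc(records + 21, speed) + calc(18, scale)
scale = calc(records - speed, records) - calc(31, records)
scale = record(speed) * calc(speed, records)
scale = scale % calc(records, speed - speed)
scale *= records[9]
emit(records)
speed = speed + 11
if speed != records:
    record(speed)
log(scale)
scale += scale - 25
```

scale *= records[9]

Transformed code:
records = emit(8 // 16) + (records + 21) + speed + (emit(8 // 16) + 18 + scale)
scale = emit(8 // 16) + (records - speed) + records - (emit(8 // 16) + 31 + records)
scale = record(speed) * (emit(8 // 16) + speed + records)
scale = scale % (emit(8 // 16) + records + (speed - speed))
scale *= records[9]
emit(records)
speed = speed + 11
if speed != records:
    record(speed)
log(scale)
scale += scale - 25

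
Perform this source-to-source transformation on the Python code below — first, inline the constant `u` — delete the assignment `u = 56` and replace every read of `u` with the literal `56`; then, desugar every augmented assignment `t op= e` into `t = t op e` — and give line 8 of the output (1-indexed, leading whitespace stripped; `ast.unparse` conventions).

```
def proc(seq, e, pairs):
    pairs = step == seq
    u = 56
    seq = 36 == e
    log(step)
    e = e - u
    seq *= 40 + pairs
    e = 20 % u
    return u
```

return 56

Transformed code:
def proc(seq, e, pairs):
    pairs = step == seq
    seq = 36 == e
    log(step)
    e = e - 56
    seq = seq * (40 + pairs)
    e = 20 % 56
    return 56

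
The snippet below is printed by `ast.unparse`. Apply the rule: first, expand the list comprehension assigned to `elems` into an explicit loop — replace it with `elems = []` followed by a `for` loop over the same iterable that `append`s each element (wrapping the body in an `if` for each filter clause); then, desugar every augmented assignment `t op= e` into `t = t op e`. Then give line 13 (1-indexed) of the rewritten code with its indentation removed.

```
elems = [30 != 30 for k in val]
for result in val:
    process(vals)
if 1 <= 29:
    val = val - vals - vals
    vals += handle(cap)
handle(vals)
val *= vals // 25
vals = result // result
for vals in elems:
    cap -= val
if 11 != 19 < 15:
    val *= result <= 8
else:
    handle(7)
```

Transformed code:
elems = []
for k in val:
    elems.append(30 != 30)
for result in val:
    process(vals)
if 1 <= 29:
    val = val - vals - vals
    vals = vals + handle(cap)
handle(vals)
val = val * (vals // 25)
vals = result // result
for vals in elems:
    cap = cap - val
if 11 != 19 < 15:
    val = val * (result <= 8)
else:
    handle(7)

cap = cap - val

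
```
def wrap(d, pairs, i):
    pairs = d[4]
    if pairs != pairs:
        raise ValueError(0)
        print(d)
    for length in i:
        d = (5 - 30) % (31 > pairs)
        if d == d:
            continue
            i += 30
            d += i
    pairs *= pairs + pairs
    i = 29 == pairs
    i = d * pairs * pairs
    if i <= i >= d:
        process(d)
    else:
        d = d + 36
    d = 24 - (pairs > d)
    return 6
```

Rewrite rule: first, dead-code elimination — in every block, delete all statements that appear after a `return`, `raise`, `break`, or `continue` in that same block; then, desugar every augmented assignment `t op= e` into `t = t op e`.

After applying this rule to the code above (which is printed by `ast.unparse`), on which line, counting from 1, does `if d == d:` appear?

7

Transformed code:
def wrap(d, pairs, i):
    pairs = d[4]
    if pairs != pairs:
        raise ValueError(0)
    for length in i:
        d = (5 - 30) % (31 > pairs)
        if d == d:
            continue
    pairs = pairs * (pairs + pairs)
    i = 29 == pairs
    i = d * pairs * pairs
    if i <= i >= d:
        process(d)
    else:
        d = d + 36
    d = 24 - (pairs > d)
    return 6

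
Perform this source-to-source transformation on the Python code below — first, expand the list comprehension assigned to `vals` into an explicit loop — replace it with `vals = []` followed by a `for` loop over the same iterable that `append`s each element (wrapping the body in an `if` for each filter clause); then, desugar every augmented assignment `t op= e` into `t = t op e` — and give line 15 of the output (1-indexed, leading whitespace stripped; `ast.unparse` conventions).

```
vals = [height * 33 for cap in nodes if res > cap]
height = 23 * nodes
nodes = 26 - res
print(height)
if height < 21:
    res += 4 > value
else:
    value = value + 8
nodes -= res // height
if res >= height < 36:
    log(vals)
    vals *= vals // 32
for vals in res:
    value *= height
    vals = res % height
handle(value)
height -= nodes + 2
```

Transformed code:
vals = []
for cap in nodes:
    if res > cap:
        vals.append(height * 33)
height = 23 * nodes
nodes = 26 - res
print(height)
if height < 21:
    res = res + (4 > value)
else:
    value = value + 8
nodes = nodes - res // height
if res >= height < 36:
    log(vals)
    vals = vals * (vals // 32)
for vals in res:
    value = value * height
    vals = res % height
handle(value)
height = height - (nodes + 2)

vals = vals * (vals // 32)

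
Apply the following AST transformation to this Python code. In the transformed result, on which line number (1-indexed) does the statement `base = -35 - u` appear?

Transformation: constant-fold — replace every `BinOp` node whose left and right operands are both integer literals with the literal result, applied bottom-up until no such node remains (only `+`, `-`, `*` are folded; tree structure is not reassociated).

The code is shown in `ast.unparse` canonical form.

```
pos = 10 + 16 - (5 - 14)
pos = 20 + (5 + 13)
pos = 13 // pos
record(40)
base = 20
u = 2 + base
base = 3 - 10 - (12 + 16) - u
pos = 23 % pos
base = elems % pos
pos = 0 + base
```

7

Transformed code:
pos = 35
pos = 38
pos = 13 // pos
record(40)
base = 20
u = 2 + base
base = -35 - u
pos = 23 % pos
base = elems % pos
pos = 0 + base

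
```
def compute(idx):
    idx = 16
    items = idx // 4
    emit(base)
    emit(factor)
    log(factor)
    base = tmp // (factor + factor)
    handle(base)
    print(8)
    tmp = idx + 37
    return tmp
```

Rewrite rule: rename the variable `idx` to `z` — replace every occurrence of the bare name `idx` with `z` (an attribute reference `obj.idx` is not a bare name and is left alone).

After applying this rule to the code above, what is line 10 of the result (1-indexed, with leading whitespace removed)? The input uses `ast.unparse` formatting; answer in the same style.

Transformed code:
def compute(z):
    z = 16
    items = z // 4
    emit(base)
    emit(factor)
    log(factor)
    base = tmp // (factor + factor)
    handle(base)
    print(8)
    tmp = z + 37
    return tmp

tmp = z + 37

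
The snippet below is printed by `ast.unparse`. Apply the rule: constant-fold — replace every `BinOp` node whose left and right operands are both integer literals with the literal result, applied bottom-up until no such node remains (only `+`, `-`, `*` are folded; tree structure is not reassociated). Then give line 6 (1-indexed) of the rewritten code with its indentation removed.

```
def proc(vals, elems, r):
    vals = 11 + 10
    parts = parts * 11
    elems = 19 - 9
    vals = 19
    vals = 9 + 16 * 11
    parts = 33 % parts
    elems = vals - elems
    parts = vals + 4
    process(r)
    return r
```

Transformed code:
def proc(vals, elems, r):
    vals = 21
    parts = parts * 11
    elems = 10
    vals = 19
    vals = 185
    parts = 33 % parts
    elems = vals - elems
    parts = vals + 4
    process(r)
    return r

vals = 185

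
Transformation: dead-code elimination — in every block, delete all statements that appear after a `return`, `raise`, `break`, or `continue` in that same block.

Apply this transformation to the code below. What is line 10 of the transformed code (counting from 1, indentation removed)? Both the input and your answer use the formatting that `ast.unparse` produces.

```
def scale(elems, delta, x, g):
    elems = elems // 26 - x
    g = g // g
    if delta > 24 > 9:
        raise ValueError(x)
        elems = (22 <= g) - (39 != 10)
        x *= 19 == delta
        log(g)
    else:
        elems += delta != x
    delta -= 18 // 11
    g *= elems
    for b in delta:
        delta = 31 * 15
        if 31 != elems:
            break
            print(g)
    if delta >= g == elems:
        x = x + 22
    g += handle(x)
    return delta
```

Transformed code:
def scale(elems, delta, x, g):
    elems = elems // 26 - x
    g = g // g
    if delta > 24 > 9:
        raise ValueError(x)
    else:
        elems += delta != x
    delta -= 18 // 11
    g *= elems
    for b in delta:
        delta = 31 * 15
        if 31 != elems:
            break
    if delta >= g == elems:
        x = x + 22
    g += handle(x)
    return delta

for b in delta:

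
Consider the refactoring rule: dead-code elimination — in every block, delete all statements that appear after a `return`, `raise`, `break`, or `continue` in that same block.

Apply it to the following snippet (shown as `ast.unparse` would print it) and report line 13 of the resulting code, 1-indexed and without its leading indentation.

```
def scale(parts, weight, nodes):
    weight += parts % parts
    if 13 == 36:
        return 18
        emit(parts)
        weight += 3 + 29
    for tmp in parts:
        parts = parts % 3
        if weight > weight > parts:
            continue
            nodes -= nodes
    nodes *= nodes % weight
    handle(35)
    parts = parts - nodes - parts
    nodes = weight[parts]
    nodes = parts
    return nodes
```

Transformed code:
def scale(parts, weight, nodes):
    weight += parts % parts
    if 13 == 36:
        return 18
    for tmp in parts:
        parts = parts % 3
        if weight > weight > parts:
            continue
    nodes *= nodes % weight
    handle(35)
    parts = parts - nodes - parts
    nodes = weight[parts]
    nodes = parts
    return nodes

nodes = parts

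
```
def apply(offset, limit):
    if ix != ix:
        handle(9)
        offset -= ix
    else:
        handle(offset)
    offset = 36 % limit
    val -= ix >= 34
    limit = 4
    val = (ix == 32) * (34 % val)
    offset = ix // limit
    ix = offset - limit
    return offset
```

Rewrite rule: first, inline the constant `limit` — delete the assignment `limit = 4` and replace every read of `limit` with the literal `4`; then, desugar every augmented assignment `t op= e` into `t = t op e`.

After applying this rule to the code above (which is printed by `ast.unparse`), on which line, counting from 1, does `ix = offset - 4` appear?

Transformed code:
def apply(offset, limit):
    if ix != ix:
        handle(9)
        offset = offset - ix
    else:
        handle(offset)
    offset = 36 % 4
    val = val - (ix >= 34)
    val = (ix == 32) * (34 % val)
    offset = ix // 4
    ix = offset - 4
    return offset

11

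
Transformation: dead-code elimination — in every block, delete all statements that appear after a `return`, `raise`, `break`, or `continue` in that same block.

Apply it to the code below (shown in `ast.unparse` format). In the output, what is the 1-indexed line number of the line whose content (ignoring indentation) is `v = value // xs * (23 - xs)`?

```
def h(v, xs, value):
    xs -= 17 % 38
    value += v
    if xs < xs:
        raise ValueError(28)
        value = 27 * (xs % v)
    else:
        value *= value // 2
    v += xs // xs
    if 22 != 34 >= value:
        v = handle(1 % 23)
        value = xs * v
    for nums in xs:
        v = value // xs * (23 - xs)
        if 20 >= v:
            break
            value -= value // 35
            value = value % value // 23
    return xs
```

13

Transformed code:
def h(v, xs, value):
    xs -= 17 % 38
    value += v
    if xs < xs:
        raise ValueError(28)
    else:
        value *= value // 2
    v += xs // xs
    if 22 != 34 >= value:
        v = handle(1 % 23)
        value = xs * v
    for nums in xs:
        v = value // xs * (23 - xs)
        if 20 >= v:
            break
    return xs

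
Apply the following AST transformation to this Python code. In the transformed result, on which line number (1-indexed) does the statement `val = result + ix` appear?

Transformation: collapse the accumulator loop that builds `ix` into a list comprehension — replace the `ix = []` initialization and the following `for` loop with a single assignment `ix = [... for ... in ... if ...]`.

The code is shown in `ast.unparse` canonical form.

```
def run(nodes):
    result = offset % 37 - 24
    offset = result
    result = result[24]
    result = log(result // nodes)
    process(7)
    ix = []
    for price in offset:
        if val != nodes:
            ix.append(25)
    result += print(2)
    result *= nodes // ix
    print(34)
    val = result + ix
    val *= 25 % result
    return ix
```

Transformed code:
def run(nodes):
    result = offset % 37 - 24
    offset = result
    result = result[24]
    result = log(result // nodes)
    process(7)
    ix = [25 for price in offset if val != nodes]
    result += print(2)
    result *= nodes // ix
    print(34)
    val = result + ix
    val *= 25 % result
    return ix

11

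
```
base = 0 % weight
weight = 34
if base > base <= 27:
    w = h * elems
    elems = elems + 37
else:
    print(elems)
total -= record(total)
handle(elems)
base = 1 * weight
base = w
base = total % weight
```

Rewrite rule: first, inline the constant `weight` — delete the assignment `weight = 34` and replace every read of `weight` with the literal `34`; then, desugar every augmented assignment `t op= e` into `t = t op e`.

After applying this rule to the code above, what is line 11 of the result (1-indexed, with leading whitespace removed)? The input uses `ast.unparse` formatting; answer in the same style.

Transformed code:
base = 0 % 34
if base > base <= 27:
    w = h * elems
    elems = elems + 37
else:
    print(elems)
total = total - record(total)
handle(elems)
base = 1 * 34
base = w
base = total % 34

base = total % 34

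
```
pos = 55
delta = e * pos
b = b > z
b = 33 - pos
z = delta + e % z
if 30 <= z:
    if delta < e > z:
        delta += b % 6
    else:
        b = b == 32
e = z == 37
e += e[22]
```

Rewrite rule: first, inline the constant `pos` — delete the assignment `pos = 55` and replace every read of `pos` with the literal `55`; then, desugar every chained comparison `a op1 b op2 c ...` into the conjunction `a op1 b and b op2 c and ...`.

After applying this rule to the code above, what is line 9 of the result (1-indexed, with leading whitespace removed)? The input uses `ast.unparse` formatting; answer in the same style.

Transformed code:
delta = e * 55
b = b > z
b = 33 - 55
z = delta + e % z
if 30 <= z:
    if delta < e and e > z:
        delta += b % 6
    else:
        b = b == 32
e = z == 37
e += e[22]

b = b == 32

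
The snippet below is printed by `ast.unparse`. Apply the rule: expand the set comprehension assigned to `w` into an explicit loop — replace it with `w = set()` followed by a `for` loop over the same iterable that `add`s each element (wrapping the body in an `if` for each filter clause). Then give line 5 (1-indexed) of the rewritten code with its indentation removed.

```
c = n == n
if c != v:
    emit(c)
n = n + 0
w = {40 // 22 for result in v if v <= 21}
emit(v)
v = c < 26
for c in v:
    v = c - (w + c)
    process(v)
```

w = set()

Transformed code:
c = n == n
if c != v:
    emit(c)
n = n + 0
w = set()
for result in v:
    if v <= 21:
        w.add(40 // 22)
emit(v)
v = c < 26
for c in v:
    v = c - (w + c)
    process(v)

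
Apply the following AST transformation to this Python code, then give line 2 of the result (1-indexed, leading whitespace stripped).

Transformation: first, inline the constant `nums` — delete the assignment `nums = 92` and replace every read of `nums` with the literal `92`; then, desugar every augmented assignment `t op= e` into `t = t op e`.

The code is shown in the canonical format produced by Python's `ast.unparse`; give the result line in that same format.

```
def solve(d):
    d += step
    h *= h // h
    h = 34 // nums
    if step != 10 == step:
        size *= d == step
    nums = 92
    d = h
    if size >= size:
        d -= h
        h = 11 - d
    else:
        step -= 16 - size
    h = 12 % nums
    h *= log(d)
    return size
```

Transformed code:
def solve(d):
    d = d + step
    h = h * (h // h)
    h = 34 // 92
    if step != 10 == step:
        size = size * (d == step)
    d = h
    if size >= size:
        d = d - h
        h = 11 - d
    else:
        step = step - (16 - size)
    h = 12 % 92
    h = h * log(d)
    return size

d = d + step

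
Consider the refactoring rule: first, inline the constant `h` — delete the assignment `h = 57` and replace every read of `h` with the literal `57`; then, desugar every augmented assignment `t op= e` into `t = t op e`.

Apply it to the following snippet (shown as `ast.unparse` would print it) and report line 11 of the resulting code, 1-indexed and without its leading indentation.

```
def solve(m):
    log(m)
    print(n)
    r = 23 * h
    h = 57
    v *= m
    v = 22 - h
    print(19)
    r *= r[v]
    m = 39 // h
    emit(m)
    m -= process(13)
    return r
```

Transformed code:
def solve(m):
    log(m)
    print(n)
    r = 23 * 57
    v = v * m
    v = 22 - 57
    print(19)
    r = r * r[v]
    m = 39 // 57
    emit(m)
    m = m - process(13)
    return r

m = m - process(13)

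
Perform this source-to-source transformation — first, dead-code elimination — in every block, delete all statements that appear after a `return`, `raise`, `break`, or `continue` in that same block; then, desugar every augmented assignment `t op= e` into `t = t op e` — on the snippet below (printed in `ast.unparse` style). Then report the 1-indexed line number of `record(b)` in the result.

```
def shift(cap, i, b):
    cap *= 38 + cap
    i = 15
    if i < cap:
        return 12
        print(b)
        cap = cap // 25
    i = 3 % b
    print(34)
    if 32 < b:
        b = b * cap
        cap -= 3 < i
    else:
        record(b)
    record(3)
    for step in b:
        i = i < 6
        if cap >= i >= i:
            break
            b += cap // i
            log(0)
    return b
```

Transformed code:
def shift(cap, i, b):
    cap = cap * (38 + cap)
    i = 15
    if i < cap:
        return 12
    i = 3 % b
    print(34)
    if 32 < b:
        b = b * cap
        cap = cap - (3 < i)
    else:
        record(b)
    record(3)
    for step in b:
        i = i < 6
        if cap >= i >= i:
            break
    return b

12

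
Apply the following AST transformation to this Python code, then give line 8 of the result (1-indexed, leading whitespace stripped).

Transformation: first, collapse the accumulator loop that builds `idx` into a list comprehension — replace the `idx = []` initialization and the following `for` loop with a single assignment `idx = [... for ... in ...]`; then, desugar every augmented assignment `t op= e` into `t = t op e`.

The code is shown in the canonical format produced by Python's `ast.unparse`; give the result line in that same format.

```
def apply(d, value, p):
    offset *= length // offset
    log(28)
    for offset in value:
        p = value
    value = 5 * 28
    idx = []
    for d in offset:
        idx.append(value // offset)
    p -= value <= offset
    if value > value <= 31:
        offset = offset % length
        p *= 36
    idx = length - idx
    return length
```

p = p - (value <= offset)

Transformed code:
def apply(d, value, p):
    offset = offset * (length // offset)
    log(28)
    for offset in value:
        p = value
    value = 5 * 28
    idx = [value // offset for d in offset]
    p = p - (value <= offset)
    if value > value <= 31:
        offset = offset % length
        p = p * 36
    idx = length - idx
    return length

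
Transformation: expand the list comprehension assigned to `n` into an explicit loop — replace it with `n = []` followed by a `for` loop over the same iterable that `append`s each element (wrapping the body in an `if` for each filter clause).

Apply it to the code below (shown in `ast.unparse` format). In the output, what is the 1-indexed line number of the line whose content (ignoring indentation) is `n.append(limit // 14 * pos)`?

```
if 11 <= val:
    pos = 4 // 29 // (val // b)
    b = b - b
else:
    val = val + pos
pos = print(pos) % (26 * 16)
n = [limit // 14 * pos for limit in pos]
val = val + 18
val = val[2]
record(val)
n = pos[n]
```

Transformed code:
if 11 <= val:
    pos = 4 // 29 // (val // b)
    b = b - b
else:
    val = val + pos
pos = print(pos) % (26 * 16)
n = []
for limit in pos:
    n.append(limit // 14 * pos)
val = val + 18
val = val[2]
record(val)
n = pos[n]

9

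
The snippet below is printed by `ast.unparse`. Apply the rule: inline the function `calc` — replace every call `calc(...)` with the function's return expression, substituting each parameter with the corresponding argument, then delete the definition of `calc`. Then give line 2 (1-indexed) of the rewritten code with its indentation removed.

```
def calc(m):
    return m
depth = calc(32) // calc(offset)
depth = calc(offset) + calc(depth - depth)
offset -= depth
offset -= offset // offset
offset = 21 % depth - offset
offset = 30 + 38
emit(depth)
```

Transformed code:
depth = 32 // offset
depth = offset + (depth - depth)
offset -= depth
offset -= offset // offset
offset = 21 % depth - offset
offset = 30 + 38
emit(depth)

depth = offset + (depth - depth)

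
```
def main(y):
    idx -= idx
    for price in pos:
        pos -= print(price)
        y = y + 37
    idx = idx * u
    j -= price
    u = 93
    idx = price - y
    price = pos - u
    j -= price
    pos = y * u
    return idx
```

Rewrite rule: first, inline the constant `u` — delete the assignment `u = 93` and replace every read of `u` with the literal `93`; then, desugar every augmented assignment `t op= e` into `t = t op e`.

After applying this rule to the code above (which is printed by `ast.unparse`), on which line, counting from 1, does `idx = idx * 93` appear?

Transformed code:
def main(y):
    idx = idx - idx
    for price in pos:
        pos = pos - print(price)
        y = y + 37
    idx = idx * 93
    j = j - price
    idx = price - y
    price = pos - 93
    j = j - price
    pos = y * 93
    return idx

6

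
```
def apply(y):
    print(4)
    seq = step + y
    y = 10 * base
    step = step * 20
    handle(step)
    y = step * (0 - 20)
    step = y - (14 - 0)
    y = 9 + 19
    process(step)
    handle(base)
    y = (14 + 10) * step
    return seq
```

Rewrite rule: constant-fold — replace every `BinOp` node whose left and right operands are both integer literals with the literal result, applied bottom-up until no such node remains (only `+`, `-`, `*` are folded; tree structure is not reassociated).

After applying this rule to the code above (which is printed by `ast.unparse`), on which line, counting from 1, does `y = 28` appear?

Transformed code:
def apply(y):
    print(4)
    seq = step + y
    y = 10 * base
    step = step * 20
    handle(step)
    y = step * -20
    step = y - 14
    y = 28
    process(step)
    handle(base)
    y = 24 * step
    return seq

9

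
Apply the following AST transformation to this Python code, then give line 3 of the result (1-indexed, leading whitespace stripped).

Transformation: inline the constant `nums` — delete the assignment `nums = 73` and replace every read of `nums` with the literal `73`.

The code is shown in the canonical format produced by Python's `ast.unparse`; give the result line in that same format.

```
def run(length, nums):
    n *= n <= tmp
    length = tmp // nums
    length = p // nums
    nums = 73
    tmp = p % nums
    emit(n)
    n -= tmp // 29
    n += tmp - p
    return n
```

Transformed code:
def run(length, nums):
    n *= n <= tmp
    length = tmp // 73
    length = p // 73
    tmp = p % 73
    emit(n)
    n -= tmp // 29
    n += tmp - p
    return n

length = tmp // 73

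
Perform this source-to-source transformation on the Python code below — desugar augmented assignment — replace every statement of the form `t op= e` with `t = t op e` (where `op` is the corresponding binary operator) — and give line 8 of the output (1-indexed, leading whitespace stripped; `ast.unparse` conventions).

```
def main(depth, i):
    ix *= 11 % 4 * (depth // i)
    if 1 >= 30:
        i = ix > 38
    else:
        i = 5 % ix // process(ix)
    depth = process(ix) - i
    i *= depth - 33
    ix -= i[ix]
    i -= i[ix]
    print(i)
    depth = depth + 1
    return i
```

i = i * (depth - 33)

Transformed code:
def main(depth, i):
    ix = ix * (11 % 4 * (depth // i))
    if 1 >= 30:
        i = ix > 38
    else:
        i = 5 % ix // process(ix)
    depth = process(ix) - i
    i = i * (depth - 33)
    ix = ix - i[ix]
    i = i - i[ix]
    print(i)
    depth = depth + 1
    return i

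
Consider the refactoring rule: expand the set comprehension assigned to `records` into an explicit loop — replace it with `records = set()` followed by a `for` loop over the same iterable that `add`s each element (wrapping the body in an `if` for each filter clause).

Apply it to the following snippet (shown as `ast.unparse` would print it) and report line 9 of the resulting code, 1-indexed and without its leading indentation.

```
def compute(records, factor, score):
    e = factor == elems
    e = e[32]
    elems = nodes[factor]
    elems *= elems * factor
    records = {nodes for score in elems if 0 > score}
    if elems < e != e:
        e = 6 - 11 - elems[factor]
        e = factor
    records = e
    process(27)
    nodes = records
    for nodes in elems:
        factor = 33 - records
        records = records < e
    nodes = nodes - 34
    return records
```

records.add(nodes)

Transformed code:
def compute(records, factor, score):
    e = factor == elems
    e = e[32]
    elems = nodes[factor]
    elems *= elems * factor
    records = set()
    for score in elems:
        if 0 > score:
            records.add(nodes)
    if elems < e != e:
        e = 6 - 11 - elems[factor]
        e = factor
    records = e
    process(27)
    nodes = records
    for nodes in elems:
        factor = 33 - records
        records = records < e
    nodes = nodes - 34
    return records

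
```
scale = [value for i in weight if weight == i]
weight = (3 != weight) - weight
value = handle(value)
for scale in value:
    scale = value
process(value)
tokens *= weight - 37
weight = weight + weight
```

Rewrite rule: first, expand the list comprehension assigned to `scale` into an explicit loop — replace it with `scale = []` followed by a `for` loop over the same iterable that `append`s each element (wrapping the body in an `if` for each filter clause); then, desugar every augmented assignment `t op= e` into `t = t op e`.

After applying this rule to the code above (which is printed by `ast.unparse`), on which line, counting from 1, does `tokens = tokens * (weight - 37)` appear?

10

Transformed code:
scale = []
for i in weight:
    if weight == i:
        scale.append(value)
weight = (3 != weight) - weight
value = handle(value)
for scale in value:
    scale = value
process(value)
tokens = tokens * (weight - 37)
weight = weight + weight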